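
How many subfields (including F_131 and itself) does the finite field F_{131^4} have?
F_{131^4} has 3 subfields

The subfields of F_{p^n} are exactly the fields F_{p^d} for d | n (each is the fixed field of the unique index-d subgroup of Gal(F_{p^n}/F_p) ≅ Z/nZ). The divisors of n = 4 are {1, 2, 4}, giving 3 subfields: F_{131^1}, F_{131^2}, F_{131^4}.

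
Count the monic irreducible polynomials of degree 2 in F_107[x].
There are 5671 monic irreducible polynomials of degree 2 over F_107

Each element of F_{107^2} that lies in no proper subfield is a root of exactly one monic irreducible of degree 2 over F_107, and each such polynomial has 2 distinct roots in F_{107^2}. By Möbius inversion the count is N_107(2) = (1/2) Σ_{d|2} μ(2/d) · 107^d = (1/2)(μ(2)·107^1 + μ(1)·107^2) = 11342/2 = 5671.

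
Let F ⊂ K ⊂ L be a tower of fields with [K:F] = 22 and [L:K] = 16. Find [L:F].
[L:F] = 352

The tower law says that for any tower of field extensions F ⊂ K ⊂ L with finite degrees, [L:F] = [L:K] · [K:F]. Here this gives [L:F] = 16 · 22 = 352.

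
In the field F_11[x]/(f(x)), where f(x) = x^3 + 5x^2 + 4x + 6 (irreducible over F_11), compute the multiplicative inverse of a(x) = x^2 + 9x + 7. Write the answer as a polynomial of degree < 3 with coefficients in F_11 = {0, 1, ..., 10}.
a(x)^(-1) ≡ 10x + 4 (mod f(x))

Since f is irreducible over F_11, F_11[x]/(f) is a field and a(x) ≠ 0 has an inverse. Apply the extended Euclidean algorithm to f(x) and a(x) in F_11[x]: f(x) = (x + 7)·a(x) + (1). The last nonzero remainder is the constant 1 = gcd(f, a) in F_11. Back-substituting through the division chain expresses 1 = s(x)·a(x) + t(x)·f(x) with s(x) ≡ 10x + 4 (mod f), so a(x)^(-1) ≡ s(x) = 10x + 4 (mod f). Check: (x^2 + 9x + 7)·(10x + 4) = 10x^3 + 6x^2 + 7x + 6 ≡ 1 (mod x^3 + 5x^2 + 4x + 6).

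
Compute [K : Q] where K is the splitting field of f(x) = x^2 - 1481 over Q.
[K : Q] = 2

f(x) = x^2 - 1481 factors as (x - √1481)(x + √1481). The splitting field is K = Q(√1481). Since 1481 is squarefree and > 1, it is not a perfect square, so x^2 - 1481 is irreducible over Q and [Q(√1481) : Q] = 2. Hence [K : Q] = 2.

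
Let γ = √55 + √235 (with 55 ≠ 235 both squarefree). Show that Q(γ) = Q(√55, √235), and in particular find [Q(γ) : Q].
[Q(γ) : Q] = 4 (equivalently, Q(γ) = Q(√55, √235))

Obviously Q(γ) ⊆ Q(√55, √235), and [Q(√55, √235):Q] = 4 (since 55, 235 are distinct squarefree integers > 1 with 12925 not a perfect square). To show equality we compute the minimal polynomial of γ. From γ = √55 + √235: γ^2 = 55 + 2√(12925) + 235 = 290 + 2√(12925), so γ^2 - 290 = 2√(12925); squaring, (γ^2 - 290)^2 = 4·12925, i.e. γ^4 - 580γ^2 + 84100 - 51700 = 0, i.e. γ^4 - 580γ^2 + 32400 = 0. So γ is a root of x^4 - 580x^2 + 32400. This polynomial is irreducible over Q: it has no rational root (each ±√55 ± √235 is irrational), and any factorization into two quadratics over Q would force √(12925) ∈ Q (pairing opposite roots) or √55, √235 ∈ Q (other pairings), all impossible. Hence [Q(γ):Q] = 4 = [Q(√55, √235):Q], so Q(γ) = Q(√55, √235).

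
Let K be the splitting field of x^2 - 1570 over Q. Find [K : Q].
[K : Q] = 2

f(x) = x^2 - 1570 factors as (x - √1570)(x + √1570). The splitting field is K = Q(√1570). Since 1570 is squarefree and > 1, it is not a perfect square, so x^2 - 1570 is irreducible over Q and [Q(√1570) : Q] = 2. Hence [K : Q] = 2.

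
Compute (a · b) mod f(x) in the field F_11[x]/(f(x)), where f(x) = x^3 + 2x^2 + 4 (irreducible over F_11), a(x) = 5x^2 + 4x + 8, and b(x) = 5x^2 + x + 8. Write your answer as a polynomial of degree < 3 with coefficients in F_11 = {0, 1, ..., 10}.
a · b ≡ 2x^2 + 6x + 10 (mod f(x))

Multiply in F_11[x]: a(x)·b(x) = (5x^2 + 4x + 8)·(5x^2 + x + 8) = 3x^4 + 3x^3 + 7x^2 + 7x + 9. This has degree ≥ 3, so divide by f(x) over F_11: 3x^4 + 3x^3 + 7x^2 + 7x + 9 = (3x + 8)·(x^3 + 2x^2 + 4) + (2x^2 + 6x + 10). Hence a·b ≡ 2x^2 + 6x + 10 (mod f). (F_11[x]/(f) is a field with 11^3 = 1331 elements since f is irreducible of degree 3.)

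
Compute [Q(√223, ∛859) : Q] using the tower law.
[Q(√223, ∛859) : Q] = 6

Let L = Q(√223, ∛859). Since Q(√223) ⊂ L and [Q(√223):Q] = 2, the tower law gives 2 | [L:Q]. Likewise Q(∛859) ⊂ L with [Q(∛859):Q] = 3 (because 859 is not a perfect cube), so 3 | [L:Q]. As gcd(2,3) = 1, [L:Q] is divisible by 6. Conversely L is generated over Q by √223 and ∛859, so [L:Q] ≤ 2·3 = 6. Therefore [Q(√223, ∛859) : Q] = 6.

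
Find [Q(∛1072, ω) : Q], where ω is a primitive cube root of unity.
[Q(∛1072, ω) : Q] = 6

[Q(∛1072):Q] = 3 (min poly x^3 - 1072, irreducible since 1072 is not a perfect cube). [Q(ω):Q] = 2 (min poly x^2 + x + 1). Since Q(∛1072) ⊂ R and ω ∉ R, we have ω ∉ Q(∛1072), so x^2 + x + 1 remains irreducible over Q(∛1072) and [Q(∛1072, ω) : Q(∛1072)] = 2. By the tower law, [Q(∛1072, ω) : Q] = 3 · 2 = 6. (In fact Q(∛1072, ω) is the splitting field of x^3 - 1072 over Q.)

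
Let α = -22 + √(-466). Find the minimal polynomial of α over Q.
m_α(x) = x^2 + 44x + 950

From α + 22 = √(-466), squaring gives (α + 22)^2 = -466, i.e. α^2 + 44α + 484 = -466, so α^2 + 44α + 950 = 0. The discriminant of x^2 + 44x + 950 is (44)^2 - 4·(950) = 1936 - 3800 = -1864, and 4·(-466) is not a perfect square in Q since -466 is squarefree and ≠ 1. Hence x^2 + 44x + 950 is irreducible over Q and is the minimal polynomial of α.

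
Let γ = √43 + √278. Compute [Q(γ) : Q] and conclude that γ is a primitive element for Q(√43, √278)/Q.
[Q(γ) : Q] = 4 (equivalently, Q(γ) = Q(√43, √278))

Obviously Q(γ) ⊆ Q(√43, √278), and [Q(√43, √278):Q] = 4 (since 43, 278 are distinct squarefree integers > 1 with 11954 not a perfect square). To show equality we compute the minimal polynomial of γ. From γ = √43 + √278: γ^2 = 43 + 2√(11954) + 278 = 321 + 2√(11954), so γ^2 - 321 = 2√(11954); squaring, (γ^2 - 321)^2 = 4·11954, i.e. γ^4 - 642γ^2 + 103041 - 47816 = 0, i.e. γ^4 - 642γ^2 + 55225 = 0. So γ is a root of x^4 - 642x^2 + 55225. This polynomial is irreducible over Q: it has no rational root (each ±√43 ± √278 is irrational), and any factorization into two quadratics over Q would force √(11954) ∈ Q (pairing opposite roots) or √43, √278 ∈ Q (other pairings), all impossible. Hence [Q(γ):Q] = 4 = [Q(√43, √278):Q], so Q(γ) = Q(√43, √278).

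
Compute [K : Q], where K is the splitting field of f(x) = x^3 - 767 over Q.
[K : Q] = 6

The roots of x^3 - 767 are ∛767, ω∛767, ω^2∛767 where ω = e^(2πi/3) is a primitive cube root of unity, so K = Q(∛767, ω). Now [Q(∛767):Q] = 3 (since 767 is not a perfect cube, x^3 - 767 is irreducible) and [Q(ω):Q] = 2. Both 2 and 3 divide [K:Q], and [K:Q] ≤ 3·2 = 6, so [K:Q] = 6. (Equivalently: Q(∛767) ⊂ R but ω ∉ R, so [K : Q(∛767)] = 2.)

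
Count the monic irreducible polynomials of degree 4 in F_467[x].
There are 11890648458 monic irreducible polynomials of degree 4 over F_467

Each element of F_{467^4} that lies in no proper subfield is a root of exactly one monic irreducible of degree 4 over F_467, and each such polynomial has 4 distinct roots in F_{467^4}. By Möbius inversion the count is N_467(4) = (1/4) Σ_{d|4} μ(4/d) · 467^d = (1/4)(μ(4)·467^1 + μ(2)·467^2 + μ(1)·467^4) = 47562593832/4 = 11890648458.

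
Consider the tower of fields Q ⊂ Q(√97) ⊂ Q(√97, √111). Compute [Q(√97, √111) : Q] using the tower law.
[Q(√97, √111) : Q] = 4

[Q(√97):Q] = 2 (min poly x^2 - 97, irreducible since 97 is squarefree > 1). For the top step, suppose √111 ∈ Q(√97), say √111 = c + d√97 with c, d ∈ Q. Squaring: 111 = c^2 + 97d^2 + 2cd√97. Since √97 ∉ Q this forces 2cd = 0. If d = 0 then √111 = c ∈ Q, contradicting 111 squarefree > 1. If c = 0 then 111 = 97d^2, so 97·111 = (97d)^2 is a perfect square in Q — but 97·111 = 10767 is not a perfect square (since 97 and 111 are distinct squarefree integers). Contradiction. Hence √111 ∉ Q(√97), so x^2 - 111 stays irreducible over Q(√97) and [Q(√97, √111) : Q(√97)] = 2. By the tower law, [Q(√97, √111) : Q] = 2 · 2 = 4.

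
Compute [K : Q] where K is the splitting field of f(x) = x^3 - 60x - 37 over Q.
[K : Q] = 6

By the rational root test, any rational root of the monic integer polynomial f(x) = x^3 - 60x - 37 must be an integer dividing the constant term -37, i.e. one of ±{1, 37}. Evaluating: f(1) = -96, f(-1) = 22, f(37) = 48396, f(-37) = -48470; none is 0, so f has no rational root and is therefore irreducible over Q (a cubic with no linear factor over a field is irreducible). For an irreducible cubic, the Galois group is A_3 or S_3 according as the discriminant disc(f) = -4a^3 - 27b^2 = -4·(-60)^3 - 27·(-37)^2 = 827037 is or is not a square in Q. Here disc(f) = 827037 is not a perfect square in Q, so the Galois group of f over Q is not contained in A_3 and must be all of S_3. The splitting field has degree |S_3| = 6 over Q, so [K : Q] = 6.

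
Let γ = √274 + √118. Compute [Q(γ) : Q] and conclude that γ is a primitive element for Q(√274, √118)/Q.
[Q(γ) : Q] = 4 (equivalently, Q(γ) = Q(√274, √118))

Obviously Q(γ) ⊆ Q(√274, √118), and [Q(√274, √118):Q] = 4 (since 274, 118 are distinct squarefree integers > 1 with 32332 not a perfect square). To show equality we compute the minimal polynomial of γ. From γ = √274 + √118: γ^2 = 274 + 2√(32332) + 118 = 392 + 2√(32332), so γ^2 - 392 = 2√(32332); squaring, (γ^2 - 392)^2 = 4·32332, i.e. γ^4 - 784γ^2 + 153664 - 129328 = 0, i.e. γ^4 - 784γ^2 + 24336 = 0. So γ is a root of x^4 - 784x^2 + 24336. This polynomial is irreducible over Q: it has no rational root (each ±√274 ± √118 is irrational), and any factorization into two quadratics over Q would force √(32332) ∈ Q (pairing opposite roots) or √274, √118 ∈ Q (other pairings), all impossible. Hence [Q(γ):Q] = 4 = [Q(√274, √118):Q], so Q(γ) = Q(√274, √118).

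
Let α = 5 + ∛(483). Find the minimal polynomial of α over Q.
m_α(x) = x^3 - 15x^2 + 75x - 608

Set β = α - 5 = ∛(483), so β^3 = 483. Then (α - 5)^3 - 483 = 0, i.e. α is a root of g(x) = (x - 5)^3 - 483 = x^3 - 15x^2 + 75x - 608. Since g(x) = h(x - 5) where h(x) = x^3 - 483, and h is irreducible over Q (because 483 is not a perfect cube, so h has no rational root, and a monic cubic with no rational root is irreducible), g is also irreducible (irreducibility is preserved under the substitution x → x - 5). Hence m_α(x) = x^3 - 15x^2 + 75x - 608.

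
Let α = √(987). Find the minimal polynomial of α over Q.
m_α(x) = x^2 - 987

α satisfies α^2 - 987 = 0, so x^2 - 987 annihilates α. Since d = 987 is squarefree and ≠ 1, it is not a perfect square in Q, so x^2 - 987 has no rational root and is therefore irreducible over Q (a degree-2 polynomial over a field is irreducible iff it has no root). Hence m_α(x) = x^2 - 987.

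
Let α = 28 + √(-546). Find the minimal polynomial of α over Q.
m_α(x) = x^2 - 56x + 1330

From α - 28 = √(-546), squaring gives (α - 28)^2 = -546, i.e. α^2 - 56α + 784 = -546, so α^2 - 56α + 1330 = 0. The discriminant of x^2 - 56x + 1330 is (-56)^2 - 4·(1330) = 3136 - 5320 = -2184, and 4·(-546) is not a perfect square in Q since -546 is squarefree and ≠ 1. Hence x^2 - 56x + 1330 is irreducible over Q and is the minimal polynomial of α.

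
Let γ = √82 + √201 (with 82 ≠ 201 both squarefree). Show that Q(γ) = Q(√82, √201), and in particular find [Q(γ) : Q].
[Q(γ) : Q] = 4 (equivalently, Q(γ) = Q(√82, √201))

Obviously Q(γ) ⊆ Q(√82, √201), and [Q(√82, √201):Q] = 4 (since 82, 201 are distinct squarefree integers > 1 with 16482 not a perfect square). To show equality we compute the minimal polynomial of γ. From γ = √82 + √201: γ^2 = 82 + 2√(16482) + 201 = 283 + 2√(16482), so γ^2 - 283 = 2√(16482); squaring, (γ^2 - 283)^2 = 4·16482, i.e. γ^4 - 566γ^2 + 80089 - 65928 = 0, i.e. γ^4 - 566γ^2 + 14161 = 0. So γ is a root of x^4 - 566x^2 + 14161. This polynomial is irreducible over Q: it has no rational root (each ±√82 ± √201 is irrational), and any factorization into two quadratics over Q would force √(16482) ∈ Q (pairing opposite roots) or √82, √201 ∈ Q (other pairings), all impossible. Hence [Q(γ):Q] = 4 = [Q(√82, √201):Q], so Q(γ) = Q(√82, √201).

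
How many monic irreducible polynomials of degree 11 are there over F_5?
There are 4438920 monic irreducible polynomials of degree 11 over F_5

Each element of F_{5^11} that lies in no proper subfield is a root of exactly one monic irreducible of degree 11 over F_5, and each such polynomial has 11 distinct roots in F_{5^11}. By Möbius inversion the count is N_5(11) = (1/11) Σ_{d|11} μ(11/d) · 5^d = (1/11)(μ(11)·5^1 + μ(1)·5^11) = 48828120/11 = 4438920.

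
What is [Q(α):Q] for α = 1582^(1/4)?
[Q(α):Q] = 4

α is a root of x^4 - 1582. By Eisenstein's criterion at the prime p = 2 (which divides the constant term 1582 but p^2 = 4 does not, since 1582 is squarefree), x^4 - 1582 is irreducible over Q. Hence [Q(α):Q] = 4.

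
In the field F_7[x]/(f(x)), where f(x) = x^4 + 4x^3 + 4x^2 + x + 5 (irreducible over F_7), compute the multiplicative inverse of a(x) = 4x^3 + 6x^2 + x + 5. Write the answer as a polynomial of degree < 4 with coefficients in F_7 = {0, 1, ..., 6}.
a(x)^(-1) ≡ 5x + 2 (mod f(x))

Since f is irreducible over F_7, F_7[x]/(f) is a field and a(x) ≠ 0 has an inverse. Apply the extended Euclidean algorithm to f(x) and a(x) in F_7[x]: f(x) = (2x + 5)·a(x) + (1). The last nonzero remainder is the constant 1 = gcd(f, a) in F_7. Back-substituting through the division chain expresses 1 = s(x)·a(x) + t(x)·f(x) with s(x) ≡ 5x + 2 (mod f), so a(x)^(-1) ≡ s(x) = 5x + 2 (mod f). Check: (4x^3 + 6x^2 + x + 5)·(5x + 2) = 6x^4 + 3x^3 + 3x^2 + 6x + 3 ≡ 1 (mod x^4 + 4x^3 + 4x^2 + x + 5).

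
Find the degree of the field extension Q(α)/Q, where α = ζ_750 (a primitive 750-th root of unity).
[Q(α):Q] = 200

The minimal polynomial of ζ_750 over Q is the 750-th cyclotomic polynomial Φ_750(x), which is irreducible over Q and has degree φ(750) = 200. Hence [Q(α):Q] = φ(750) = 200.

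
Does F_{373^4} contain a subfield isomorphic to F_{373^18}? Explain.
No: F_{373^18} is not a subfield of F_{373^4}

F_{p^m} embeds in F_{p^n} iff m | n. Here 18 ∤ 4 (since 4 = 0·18 + 4 with remainder 4 ≠ 0), so F_{373^18} is not a subfield of F_{373^4}. Equivalently: if it were, the tower law would give 18 = [F_{373^18}:F_373] dividing [F_{373^4}:F_373] = 4, contradiction.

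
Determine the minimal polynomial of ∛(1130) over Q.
m_α(x) = x^3 - 1130

α satisfies α^3 = 1130, so x^3 - 1130 annihilates α. By the rational root test, a rational root p/q (in lowest terms) of x^3 - 1130 would satisfy p^3 = 1130 q^3, forcing q = 1 and p^3 = 1130; but 1130 is not a perfect cube, contradiction. A monic cubic over Q with no rational root is irreducible (any nontrivial factorization would include a linear factor). Hence x^3 - 1130 is the minimal polynomial of α, and in particular [Q(α):Q] = 3.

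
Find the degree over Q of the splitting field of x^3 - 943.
[K : Q] = 6

The roots of x^3 - 943 are ∛943, ω∛943, ω^2∛943 where ω = e^(2πi/3) is a primitive cube root of unity, so K = Q(∛943, ω). Now [Q(∛943):Q] = 3 (since 943 is not a perfect cube, x^3 - 943 is irreducible) and [Q(ω):Q] = 2. Both 2 and 3 divide [K:Q], and [K:Q] ≤ 3·2 = 6, so [K:Q] = 6. (Equivalently: Q(∛943) ⊂ R but ω ∉ R, so [K : Q(∛943)] = 2.)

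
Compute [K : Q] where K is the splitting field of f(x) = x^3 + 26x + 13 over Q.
[K : Q] = 6

By the rational root test, any rational root of the monic integer polynomial f(x) = x^3 + 26x + 13 must be an integer dividing the constant term 13, i.e. one of ±{1, 13}. Evaluating: f(1) = 40, f(-1) = -14, f(13) = 2548, f(-13) = -2522; none is 0, so f has no rational root and is therefore irreducible over Q (a cubic with no linear factor over a field is irreducible). For an irreducible cubic, the Galois group is A_3 or S_3 according as the discriminant disc(f) = -4a^3 - 27b^2 = -4·(26)^3 - 27·(13)^2 = -74867 is or is not a square in Q. Here disc(f) = -74867 is not a perfect square in Q, so the Galois group of f over Q is not contained in A_3 and must be all of S_3. The splitting field has degree |S_3| = 6 over Q, so [K : Q] = 6.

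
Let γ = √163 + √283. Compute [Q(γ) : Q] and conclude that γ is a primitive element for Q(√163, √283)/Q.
[Q(γ) : Q] = 4 (equivalently, Q(γ) = Q(√163, √283))

Obviously Q(γ) ⊆ Q(√163, √283), and [Q(√163, √283):Q] = 4 (since 163, 283 are distinct squarefree integers > 1 with 46129 not a perfect square). To show equality we compute the minimal polynomial of γ. From γ = √163 + √283: γ^2 = 163 + 2√(46129) + 283 = 446 + 2√(46129), so γ^2 - 446 = 2√(46129); squaring, (γ^2 - 446)^2 = 4·46129, i.e. γ^4 - 892γ^2 + 198916 - 184516 = 0, i.e. γ^4 - 892γ^2 + 14400 = 0. So γ is a root of x^4 - 892x^2 + 14400. This polynomial is irreducible over Q: it has no rational root (each ±√163 ± √283 is irrational), and any factorization into two quadratics over Q would force √(46129) ∈ Q (pairing opposite roots) or √163, √283 ∈ Q (other pairings), all impossible. Hence [Q(γ):Q] = 4 = [Q(√163, √283):Q], so Q(γ) = Q(√163, √283).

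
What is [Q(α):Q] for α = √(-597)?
[Q(α):Q] = 2

[Q(α):Q] equals the degree of the minimal polynomial of α. Here α^2 = -597 and x^2 + 597 is irreducible (d = -597 is squarefree, ≠ 1, hence not a square), so deg(m_α) = 2. Thus [Q(α):Q] = 2.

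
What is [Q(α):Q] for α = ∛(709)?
[Q(α):Q] = 3

The minimal polynomial of α is x^3 - 709, irreducible over Q since 709 is not a perfect cube (so x^3 - 709 has no rational root). Hence [Q(α):Q] = deg(m_α) = 3.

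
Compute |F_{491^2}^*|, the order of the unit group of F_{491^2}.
|F_{491^2}^*| = 241080

F_{491^2} has 491^2 = 241081 elements; its multiplicative group consists of all nonzero elements, so |F_{491^2}^*| = 241081 - 1 = 241080. (It is cyclic since any finite subgroup of the multiplicative group of a field is cyclic.)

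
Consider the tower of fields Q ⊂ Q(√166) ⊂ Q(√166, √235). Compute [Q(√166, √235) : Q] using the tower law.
[Q(√166, √235) : Q] = 4

[Q(√166):Q] = 2 (min poly x^2 - 166, irreducible since 166 is squarefree > 1). For the top step, suppose √235 ∈ Q(√166), say √235 = c + d√166 with c, d ∈ Q. Squaring: 235 = c^2 + 166d^2 + 2cd√166. Since √166 ∉ Q this forces 2cd = 0. If d = 0 then √235 = c ∈ Q, contradicting 235 squarefree > 1. If c = 0 then 235 = 166d^2, so 166·235 = (166d)^2 is a perfect square in Q — but 166·235 = 39010 is not a perfect square (since 166 and 235 are distinct squarefree integers). Contradiction. Hence √235 ∉ Q(√166), so x^2 - 235 stays irreducible over Q(√166) and [Q(√166, √235) : Q(√166)] = 2. By the tower law, [Q(√166, √235) : Q] = 2 · 2 = 4.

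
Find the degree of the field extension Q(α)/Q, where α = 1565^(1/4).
[Q(α):Q] = 4

α is a root of x^4 - 1565. By Eisenstein's criterion at the prime p = 5 (which divides the constant term 1565 but p^2 = 25 does not, since 1565 is squarefree), x^4 - 1565 is irreducible over Q. Hence [Q(α):Q] = 4.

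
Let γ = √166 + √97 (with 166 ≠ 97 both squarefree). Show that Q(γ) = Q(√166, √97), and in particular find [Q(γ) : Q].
[Q(γ) : Q] = 4 (equivalently, Q(γ) = Q(√166, √97))

Obviously Q(γ) ⊆ Q(√166, √97), and [Q(√166, √97):Q] = 4 (since 166, 97 are distinct squarefree integers > 1 with 16102 not a perfect square). To show equality we compute the minimal polynomial of γ. From γ = √166 + √97: γ^2 = 166 + 2√(16102) + 97 = 263 + 2√(16102), so γ^2 - 263 = 2√(16102); squaring, (γ^2 - 263)^2 = 4·16102, i.e. γ^4 - 526γ^2 + 69169 - 64408 = 0, i.e. γ^4 - 526γ^2 + 4761 = 0. So γ is a root of x^4 - 526x^2 + 4761. This polynomial is irreducible over Q: it has no rational root (each ±√166 ± √97 is irrational), and any factorization into two quadratics over Q would force √(16102) ∈ Q (pairing opposite roots) or √166, √97 ∈ Q (other pairings), all impossible. Hence [Q(γ):Q] = 4 = [Q(√166, √97):Q], so Q(γ) = Q(√166, √97).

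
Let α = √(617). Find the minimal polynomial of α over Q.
m_α(x) = x^2 - 617

α satisfies α^2 - 617 = 0, so x^2 - 617 annihilates α. Since d = 617 is squarefree and ≠ 1, it is not a perfect square in Q, so x^2 - 617 has no rational root and is therefore irreducible over Q (a degree-2 polynomial over a field is irreducible iff it has no root). Hence m_α(x) = x^2 - 617.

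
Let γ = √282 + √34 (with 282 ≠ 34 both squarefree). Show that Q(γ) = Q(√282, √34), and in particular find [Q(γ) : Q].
[Q(γ) : Q] = 4 (equivalently, Q(γ) = Q(√282, √34))

Obviously Q(γ) ⊆ Q(√282, √34), and [Q(√282, √34):Q] = 4 (since 282, 34 are distinct squarefree integers > 1 with 9588 not a perfect square). To show equality we compute the minimal polynomial of γ. From γ = √282 + √34: γ^2 = 282 + 2√(9588) + 34 = 316 + 2√(9588), so γ^2 - 316 = 2√(9588); squaring, (γ^2 - 316)^2 = 4·9588, i.e. γ^4 - 632γ^2 + 99856 - 38352 = 0, i.e. γ^4 - 632γ^2 + 61504 = 0. So γ is a root of x^4 - 632x^2 + 61504. This polynomial is irreducible over Q: it has no rational root (each ±√282 ± √34 is irrational), and any factorization into two quadratics over Q would force √(9588) ∈ Q (pairing opposite roots) or √282, √34 ∈ Q (other pairings), all impossible. Hence [Q(γ):Q] = 4 = [Q(√282, √34):Q], so Q(γ) = Q(√282, √34).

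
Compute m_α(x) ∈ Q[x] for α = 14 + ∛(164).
m_α(x) = x^3 - 42x^2 + 588x - 2908

Set β = α - 14 = ∛(164), so β^3 = 164. Then (α - 14)^3 - 164 = 0, i.e. α is a root of g(x) = (x - 14)^3 - 164 = x^3 - 42x^2 + 588x - 2908. Since g(x) = h(x - 14) where h(x) = x^3 - 164, and h is irreducible over Q (because 164 is not a perfect cube, so h has no rational root, and a monic cubic with no rational root is irreducible), g is also irreducible (irreducibility is preserved under the substitution x → x - 14). Hence m_α(x) = x^3 - 42x^2 + 588x - 2908.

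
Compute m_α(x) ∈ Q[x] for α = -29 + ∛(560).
m_α(x) = x^3 + 87x^2 + 2523x + 23829

Set β = α + 29 = ∛(560), so β^3 = 560. Then (α + 29)^3 - 560 = 0, i.e. α is a root of g(x) = (x + 29)^3 - 560 = x^3 + 87x^2 + 2523x + 23829. Since g(x) = h(x + 29) where h(x) = x^3 - 560, and h is irreducible over Q (because 560 is not a perfect cube, so h has no rational root, and a monic cubic with no rational root is irreducible), g is also irreducible (irreducibility is preserved under the substitution x → x + 29). Hence m_α(x) = x^3 + 87x^2 + 2523x + 23829.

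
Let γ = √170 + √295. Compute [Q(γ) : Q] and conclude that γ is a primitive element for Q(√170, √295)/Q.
[Q(γ) : Q] = 4 (equivalently, Q(γ) = Q(√170, √295))

Obviously Q(γ) ⊆ Q(√170, √295), and [Q(√170, √295):Q] = 4 (since 170, 295 are distinct squarefree integers > 1 with 50150 not a perfect square). To show equality we compute the minimal polynomial of γ. From γ = √170 + √295: γ^2 = 170 + 2√(50150) + 295 = 465 + 2√(50150), so γ^2 - 465 = 2√(50150); squaring, (γ^2 - 465)^2 = 4·50150, i.e. γ^4 - 930γ^2 + 216225 - 200600 = 0, i.e. γ^4 - 930γ^2 + 15625 = 0. So γ is a root of x^4 - 930x^2 + 15625. This polynomial is irreducible over Q: it has no rational root (each ±√170 ± √295 is irrational), and any factorization into two quadratics over Q would force √(50150) ∈ Q (pairing opposite roots) or √170, √295 ∈ Q (other pairings), all impossible. Hence [Q(γ):Q] = 4 = [Q(√170, √295):Q], so Q(γ) = Q(√170, √295).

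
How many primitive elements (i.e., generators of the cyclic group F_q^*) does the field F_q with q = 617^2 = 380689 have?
There are φ(380688) = 97920 primitive elements

F_q^* is cyclic of order q - 1 = 380688. A cyclic group of order m has exactly φ(m) generators. Here m = 380688 = 2^4 · 3 · 7 · 11 · 103, so the number of primitive elements is φ(380688) = 97920.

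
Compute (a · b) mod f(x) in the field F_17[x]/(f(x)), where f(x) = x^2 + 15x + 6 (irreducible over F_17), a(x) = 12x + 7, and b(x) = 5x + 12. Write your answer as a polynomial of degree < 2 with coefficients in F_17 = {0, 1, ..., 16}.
a · b ≡ 10x + 13 (mod f(x))

Multiply in F_17[x]: a(x)·b(x) = (12x + 7)·(5x + 12) = 9x^2 + 9x + 16. This has degree ≥ 2, so divide by f(x) over F_17: 9x^2 + 9x + 16 = (9)·(x^2 + 15x + 6) + (10x + 13). Hence a·b ≡ 10x + 13 (mod f). (F_17[x]/(f) is a field with 17^2 = 289 elements since f is irreducible of degree 2.)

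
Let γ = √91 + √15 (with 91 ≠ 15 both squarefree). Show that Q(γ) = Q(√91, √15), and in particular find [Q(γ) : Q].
[Q(γ) : Q] = 4 (equivalently, Q(γ) = Q(√91, √15))

Obviously Q(γ) ⊆ Q(√91, √15), and [Q(√91, √15):Q] = 4 (since 91, 15 are distinct squarefree integers > 1 with 1365 not a perfect square). To show equality we compute the minimal polynomial of γ. From γ = √91 + √15: γ^2 = 91 + 2√(1365) + 15 = 106 + 2√(1365), so γ^2 - 106 = 2√(1365); squaring, (γ^2 - 106)^2 = 4·1365, i.e. γ^4 - 212γ^2 + 11236 - 5460 = 0, i.e. γ^4 - 212γ^2 + 5776 = 0. So γ is a root of x^4 - 212x^2 + 5776. This polynomial is irreducible over Q: it has no rational root (each ±√91 ± √15 is irrational), and any factorization into two quadratics over Q would force √(1365) ∈ Q (pairing opposite roots) or √91, √15 ∈ Q (other pairings), all impossible. Hence [Q(γ):Q] = 4 = [Q(√91, √15):Q], so Q(γ) = Q(√91, √15).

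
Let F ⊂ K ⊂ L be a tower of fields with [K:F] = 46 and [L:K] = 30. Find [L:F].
[L:F] = 1380

The tower law says that for any tower of field extensions F ⊂ K ⊂ L with finite degrees, [L:F] = [L:K] · [K:F]. Here this gives [L:F] = 30 · 46 = 1380.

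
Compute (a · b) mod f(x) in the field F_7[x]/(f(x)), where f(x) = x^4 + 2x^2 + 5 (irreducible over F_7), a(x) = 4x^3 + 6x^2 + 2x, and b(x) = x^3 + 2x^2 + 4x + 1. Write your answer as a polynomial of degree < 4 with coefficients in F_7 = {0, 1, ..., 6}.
a · b ≡ 4x^3 + 6x^2 + 2x + 2 (mod f(x))

Multiply in F_7[x]: a(x)·b(x) = (4x^3 + 6x^2 + 2x)·(x^3 + 2x^2 + 4x + 1) = 4x^6 + 2x^4 + 4x^3 + 2x. This has degree ≥ 4, so divide by f(x) over F_7: 4x^6 + 2x^4 + 4x^3 + 2x = (4x^2 + 1)·(x^4 + 2x^2 + 5) + (4x^3 + 6x^2 + 2x + 2). Hence a·b ≡ 4x^3 + 6x^2 + 2x + 2 (mod f). (F_7[x]/(f) is a field with 7^4 = 2401 elements since f is irreducible of degree 4.)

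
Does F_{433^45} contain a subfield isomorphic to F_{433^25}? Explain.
No: F_{433^25} is not a subfield of F_{433^45}

F_{p^m} embeds in F_{p^n} iff m | n. Here 25 ∤ 45 (since 45 = 1·25 + 20 with remainder 20 ≠ 0), so F_{433^25} is not a subfield of F_{433^45}. Equivalently: if it were, the tower law would give 25 = [F_{433^25}:F_433] dividing [F_{433^45}:F_433] = 45, contradiction.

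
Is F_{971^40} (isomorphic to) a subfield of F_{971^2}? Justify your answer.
No: F_{971^40} is not a subfield of F_{971^2}

F_{p^m} embeds in F_{p^n} iff m | n. Here 40 ∤ 2 (since 2 = 0·40 + 2 with remainder 2 ≠ 0), so F_{971^40} is not a subfield of F_{971^2}. Equivalently: if it were, the tower law would give 40 = [F_{971^40}:F_971] dividing [F_{971^2}:F_971] = 2, contradiction.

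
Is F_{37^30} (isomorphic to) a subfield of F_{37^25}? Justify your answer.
No: F_{37^30} is not a subfield of F_{37^25}

F_{p^m} embeds in F_{p^n} iff m | n. Here 30 ∤ 25 (since 25 = 0·30 + 25 with remainder 25 ≠ 0), so F_{37^30} is not a subfield of F_{37^25}. Equivalently: if it were, the tower law would give 30 = [F_{37^30}:F_37] dividing [F_{37^25}:F_37] = 25, contradiction.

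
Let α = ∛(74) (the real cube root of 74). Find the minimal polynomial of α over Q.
m_α(x) = x^3 - 74

α satisfies α^3 = 74, so x^3 - 74 annihilates α. By the rational root test, a rational root p/q (in lowest terms) of x^3 - 74 would satisfy p^3 = 74 q^3, forcing q = 1 and p^3 = 74; but 74 is not a perfect cube, contradiction. A monic cubic over Q with no rational root is irreducible (any nontrivial factorization would include a linear factor). Hence x^3 - 74 is the minimal polynomial of α, and in particular [Q(α):Q] = 3.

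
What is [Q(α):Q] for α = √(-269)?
[Q(α):Q] = 2

[Q(α):Q] equals the degree of the minimal polynomial of α. Here α^2 = -269 and x^2 + 269 is irreducible (d = -269 is squarefree, ≠ 1, hence not a square), so deg(m_α) = 2. Thus [Q(α):Q] = 2.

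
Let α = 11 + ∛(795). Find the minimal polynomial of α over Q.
m_α(x) = x^3 - 33x^2 + 363x - 2126

Set β = α - 11 = ∛(795), so β^3 = 795. Then (α - 11)^3 - 795 = 0, i.e. α is a root of g(x) = (x - 11)^3 - 795 = x^3 - 33x^2 + 363x - 2126. Since g(x) = h(x - 11) where h(x) = x^3 - 795, and h is irreducible over Q (because 795 is not a perfect cube, so h has no rational root, and a monic cubic with no rational root is irreducible), g is also irreducible (irreducibility is preserved under the substitution x → x - 11). Hence m_α(x) = x^3 - 33x^2 + 363x - 2126.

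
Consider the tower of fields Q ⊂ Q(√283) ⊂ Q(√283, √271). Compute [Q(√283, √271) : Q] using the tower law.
[Q(√283, √271) : Q] = 4

[Q(√283):Q] = 2 (min poly x^2 - 283, irreducible since 283 is squarefree > 1). For the top step, suppose √271 ∈ Q(√283), say √271 = c + d√283 with c, d ∈ Q. Squaring: 271 = c^2 + 283d^2 + 2cd√283. Since √283 ∉ Q this forces 2cd = 0. If d = 0 then √271 = c ∈ Q, contradicting 271 squarefree > 1. If c = 0 then 271 = 283d^2, so 283·271 = (283d)^2 is a perfect square in Q — but 283·271 = 76693 is not a perfect square (since 283 and 271 are distinct squarefree integers). Contradiction. Hence √271 ∉ Q(√283), so x^2 - 271 stays irreducible over Q(√283) and [Q(√283, √271) : Q(√283)] = 2. By the tower law, [Q(√283, √271) : Q] = 2 · 2 = 4.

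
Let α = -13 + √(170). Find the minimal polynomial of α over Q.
m_α(x) = x^2 + 26x - 1

From α + 13 = √(170), squaring gives (α + 13)^2 = 170, i.e. α^2 + 26α + 169 = 170, so α^2 + 26α - 1 = 0. The discriminant of x^2 + 26x - 1 is (26)^2 - 4·(-1) = 676 + 4 = 680, and 4·(170) is not a perfect square in Q since 170 is squarefree and ≠ 1. Hence x^2 + 26x - 1 is irreducible over Q and is the minimal polynomial of α.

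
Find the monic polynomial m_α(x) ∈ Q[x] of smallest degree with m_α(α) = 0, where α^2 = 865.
m_α(x) = x^2 - 865

α satisfies α^2 - 865 = 0, so x^2 - 865 annihilates α. Since d = 865 is squarefree and ≠ 1, it is not a perfect square in Q, so x^2 - 865 has no rational root and is therefore irreducible over Q (a degree-2 polynomial over a field is irreducible iff it has no root). Hence m_α(x) = x^2 - 865.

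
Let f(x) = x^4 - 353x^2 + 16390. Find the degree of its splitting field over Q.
[K : Q] = 4

Solving the quadratic in x^2: x^2 = (353 ± √(353^2 - 4·16390))/2 = (353 ± √59049)/2 = (353 ± 243)/2, giving x^2 = 55 or x^2 = 298. So f(x) = (x^2 - 55)(x^2 - 298) and the roots of f are ±√55, ±√298. Hence the splitting field is K = Q(√55, √298). Since 55 and 298 are distinct squarefree integers > 1, their product 16390 is not a perfect square, so √298 ∉ Q(√55). By the tower law [K:Q] = [Q(√55,√298):Q(√55)] · [Q(√55):Q] = 2 · 2 = 4.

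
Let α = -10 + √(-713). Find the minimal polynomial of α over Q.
m_α(x) = x^2 + 20x + 813

From α + 10 = √(-713), squaring gives (α + 10)^2 = -713, i.e. α^2 + 20α + 100 = -713, so α^2 + 20α + 813 = 0. The discriminant of x^2 + 20x + 813 is (20)^2 - 4·(813) = 400 - 3252 = -2852, and 4·(-713) is not a perfect square in Q since -713 is squarefree and ≠ 1. Hence x^2 + 20x + 813 is irreducible over Q and is the minimal polynomial of α.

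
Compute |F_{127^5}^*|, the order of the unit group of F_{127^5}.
|F_{127^5}^*| = 33038369406

F_{127^5} has 127^5 = 33038369407 elements; its multiplicative group consists of all nonzero elements, so |F_{127^5}^*| = 33038369407 - 1 = 33038369406. (It is cyclic since any finite subgroup of the multiplicative group of a field is cyclic.)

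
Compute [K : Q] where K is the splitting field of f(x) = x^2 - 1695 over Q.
[K : Q] = 2

f(x) = x^2 - 1695 factors as (x - √1695)(x + √1695). The splitting field is K = Q(√1695). Since 1695 is squarefree and > 1, it is not a perfect square, so x^2 - 1695 is irreducible over Q and [Q(√1695) : Q] = 2. Hence [K : Q] = 2.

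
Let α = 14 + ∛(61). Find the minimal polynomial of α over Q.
m_α(x) = x^3 - 42x^2 + 588x - 2805

Set β = α - 14 = ∛(61), so β^3 = 61. Then (α - 14)^3 - 61 = 0, i.e. α is a root of g(x) = (x - 14)^3 - 61 = x^3 - 42x^2 + 588x - 2805. Since g(x) = h(x - 14) where h(x) = x^3 - 61, and h is irreducible over Q (because 61 is not a perfect cube, so h has no rational root, and a monic cubic with no rational root is irreducible), g is also irreducible (irreducibility is preserved under the substitution x → x - 14). Hence m_α(x) = x^3 - 42x^2 + 588x - 2805.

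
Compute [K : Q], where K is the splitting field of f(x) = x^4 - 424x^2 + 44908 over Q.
[K : Q] = 4

Solving the quadratic in x^2: x^2 = (424 ± √(424^2 - 4·44908))/2 = (424 ± √144)/2 = (424 ± 12)/2, giving x^2 = 206 or x^2 = 218. So f(x) = (x^2 - 206)(x^2 - 218) and the roots of f are ±√206, ±√218. Hence the splitting field is K = Q(√206, √218). Since 206 and 218 are distinct squarefree integers > 1, their product 44908 is not a perfect square, so √218 ∉ Q(√206). By the tower law [K:Q] = [Q(√206,√218):Q(√206)] · [Q(√206):Q] = 2 · 2 = 4.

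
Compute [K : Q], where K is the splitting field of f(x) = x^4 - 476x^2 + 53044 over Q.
[K : Q] = 4

Solving the quadratic in x^2: x^2 = (476 ± √(476^2 - 4·53044))/2 = (476 ± √14400)/2 = (476 ± 120)/2, giving x^2 = 298 or x^2 = 178. So f(x) = (x^2 - 298)(x^2 - 178) and the roots of f are ±√298, ±√178. Hence the splitting field is K = Q(√298, √178). Since 298 and 178 are distinct squarefree integers > 1, their product 53044 is not a perfect square, so √178 ∉ Q(√298). By the tower law [K:Q] = [Q(√298,√178):Q(√298)] · [Q(√298):Q] = 2 · 2 = 4.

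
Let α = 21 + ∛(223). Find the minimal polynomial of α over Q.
m_α(x) = x^3 - 63x^2 + 1323x - 9484

Set β = α - 21 = ∛(223), so β^3 = 223. Then (α - 21)^3 - 223 = 0, i.e. α is a root of g(x) = (x - 21)^3 - 223 = x^3 - 63x^2 + 1323x - 9484. Since g(x) = h(x - 21) where h(x) = x^3 - 223, and h is irreducible over Q (because 223 is not a perfect cube, so h has no rational root, and a monic cubic with no rational root is irreducible), g is also irreducible (irreducibility is preserved under the substitution x → x - 21). Hence m_α(x) = x^3 - 63x^2 + 1323x - 9484.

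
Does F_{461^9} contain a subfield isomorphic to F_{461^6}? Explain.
No: F_{461^6} is not a subfield of F_{461^9}

F_{p^m} embeds in F_{p^n} iff m | n. Here 6 ∤ 9 (since 9 = 1·6 + 3 with remainder 3 ≠ 0), so F_{461^6} is not a subfield of F_{461^9}. Equivalently: if it were, the tower law would give 6 = [F_{461^6}:F_461] dividing [F_{461^9}:F_461] = 9, contradiction.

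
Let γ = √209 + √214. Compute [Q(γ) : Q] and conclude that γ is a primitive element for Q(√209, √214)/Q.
[Q(γ) : Q] = 4 (equivalently, Q(γ) = Q(√209, √214))

Obviously Q(γ) ⊆ Q(√209, √214), and [Q(√209, √214):Q] = 4 (since 209, 214 are distinct squarefree integers > 1 with 44726 not a perfect square). To show equality we compute the minimal polynomial of γ. From γ = √209 + √214: γ^2 = 209 + 2√(44726) + 214 = 423 + 2√(44726), so γ^2 - 423 = 2√(44726); squaring, (γ^2 - 423)^2 = 4·44726, i.e. γ^4 - 846γ^2 + 178929 - 178904 = 0, i.e. γ^4 - 846γ^2 + 25 = 0. So γ is a root of x^4 - 846x^2 + 25. This polynomial is irreducible over Q: it has no rational root (each ±√209 ± √214 is irrational), and any factorization into two quadratics over Q would force √(44726) ∈ Q (pairing opposite roots) or √209, √214 ∈ Q (other pairings), all impossible. Hence [Q(γ):Q] = 4 = [Q(√209, √214):Q], so Q(γ) = Q(√209, √214).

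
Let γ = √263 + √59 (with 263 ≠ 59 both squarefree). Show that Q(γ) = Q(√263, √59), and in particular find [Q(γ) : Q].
[Q(γ) : Q] = 4 (equivalently, Q(γ) = Q(√263, √59))

Obviously Q(γ) ⊆ Q(√263, √59), and [Q(√263, √59):Q] = 4 (since 263, 59 are distinct squarefree integers > 1 with 15517 not a perfect square). To show equality we compute the minimal polynomial of γ. From γ = √263 + √59: γ^2 = 263 + 2√(15517) + 59 = 322 + 2√(15517), so γ^2 - 322 = 2√(15517); squaring, (γ^2 - 322)^2 = 4·15517, i.e. γ^4 - 644γ^2 + 103684 - 62068 = 0, i.e. γ^4 - 644γ^2 + 41616 = 0. So γ is a root of x^4 - 644x^2 + 41616. This polynomial is irreducible over Q: it has no rational root (each ±√263 ± √59 is irrational), and any factorization into two quadratics over Q would force √(15517) ∈ Q (pairing opposite roots) or √263, √59 ∈ Q (other pairings), all impossible. Hence [Q(γ):Q] = 4 = [Q(√263, √59):Q], so Q(γ) = Q(√263, √59).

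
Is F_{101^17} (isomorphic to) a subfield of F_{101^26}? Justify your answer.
No: F_{101^17} is not a subfield of F_{101^26}

F_{p^m} embeds in F_{p^n} iff m | n. Here 17 ∤ 26 (since 26 = 1·17 + 9 with remainder 9 ≠ 0), so F_{101^17} is not a subfield of F_{101^26}. Equivalently: if it were, the tower law would give 17 = [F_{101^17}:F_101] dividing [F_{101^26}:F_101] = 26, contradiction.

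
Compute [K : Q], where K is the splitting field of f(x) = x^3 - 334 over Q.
[K : Q] = 6

The roots of x^3 - 334 are ∛334, ω∛334, ω^2∛334 where ω = e^(2πi/3) is a primitive cube root of unity, so K = Q(∛334, ω). Now [Q(∛334):Q] = 3 (since 334 is not a perfect cube, x^3 - 334 is irreducible) and [Q(ω):Q] = 2. Both 2 and 3 divide [K:Q], and [K:Q] ≤ 3·2 = 6, so [K:Q] = 6. (Equivalently: Q(∛334) ⊂ R but ω ∉ R, so [K : Q(∛334)] = 2.)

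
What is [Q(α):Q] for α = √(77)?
[Q(α):Q] = 2

[Q(α):Q] equals the degree of the minimal polynomial of α. Here α^2 = 77 and x^2 - 77 is irreducible (d = 77 is squarefree, ≠ 1, hence not a square), so deg(m_α) = 2. Thus [Q(α):Q] = 2.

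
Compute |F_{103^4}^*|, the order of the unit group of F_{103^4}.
|F_{103^4}^*| = 112550880

F_{103^4} has 103^4 = 112550881 elements; its multiplicative group consists of all nonzero elements, so |F_{103^4}^*| = 112550881 - 1 = 112550880. (It is cyclic since any finite subgroup of the multiplicative group of a field is cyclic.)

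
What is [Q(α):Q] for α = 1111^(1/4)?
[Q(α):Q] = 4

α is a root of x^4 - 1111. By Eisenstein's criterion at the prime p = 11 (which divides the constant term 1111 but p^2 = 121 does not, since 1111 is squarefree), x^4 - 1111 is irreducible over Q. Hence [Q(α):Q] = 4.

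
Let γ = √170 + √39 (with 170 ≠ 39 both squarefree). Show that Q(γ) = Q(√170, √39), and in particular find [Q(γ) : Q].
[Q(γ) : Q] = 4 (equivalently, Q(γ) = Q(√170, √39))

Obviously Q(γ) ⊆ Q(√170, √39), and [Q(√170, √39):Q] = 4 (since 170, 39 are distinct squarefree integers > 1 with 6630 not a perfect square). To show equality we compute the minimal polynomial of γ. From γ = √170 + √39: γ^2 = 170 + 2√(6630) + 39 = 209 + 2√(6630), so γ^2 - 209 = 2√(6630); squaring, (γ^2 - 209)^2 = 4·6630, i.e. γ^4 - 418γ^2 + 43681 - 26520 = 0, i.e. γ^4 - 418γ^2 + 17161 = 0. So γ is a root of x^4 - 418x^2 + 17161. This polynomial is irreducible over Q: it has no rational root (each ±√170 ± √39 is irrational), and any factorization into two quadratics over Q would force √(6630) ∈ Q (pairing opposite roots) or √170, √39 ∈ Q (other pairings), all impossible. Hence [Q(γ):Q] = 4 = [Q(√170, √39):Q], so Q(γ) = Q(√170, √39).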